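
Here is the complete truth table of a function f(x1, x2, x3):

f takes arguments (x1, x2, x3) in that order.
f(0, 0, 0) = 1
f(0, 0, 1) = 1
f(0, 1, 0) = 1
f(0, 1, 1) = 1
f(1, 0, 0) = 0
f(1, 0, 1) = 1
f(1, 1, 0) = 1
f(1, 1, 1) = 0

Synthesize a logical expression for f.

The 0-rows are (1,0,0), (1,1,1). Take each as a conjunction (x1·¬x2·¬x3, x1·x2·x3), form their disjunction, and complement — that gives a formula that is 1 everywhere f is.

f(x1, x2, x3) = ¬(((x1 ∧ ¬x2) ∧ ¬x3) ∨ ((x1 ∧ x2) ∧ x3))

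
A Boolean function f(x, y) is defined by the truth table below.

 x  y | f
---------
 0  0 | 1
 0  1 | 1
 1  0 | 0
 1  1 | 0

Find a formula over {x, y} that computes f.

Collect the rows where f=1 — (0,0), (0,1) — and write one minterm per row: ¬x·¬y, ¬x·y. Their union (logical OR) reproduces the table exactly.

f(x, y) = (not x and not y) or (not x and y)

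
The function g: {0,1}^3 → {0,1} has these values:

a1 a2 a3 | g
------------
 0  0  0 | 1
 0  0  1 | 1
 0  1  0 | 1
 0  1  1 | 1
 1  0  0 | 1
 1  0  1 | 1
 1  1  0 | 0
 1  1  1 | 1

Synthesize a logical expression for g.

g(a1, a2, a3) = ((a1 · a2) · a3')'

Only row (1,1,0) gives 0. So g is 1 everywhere except there — the complement of the minterm a1·a2·¬a3.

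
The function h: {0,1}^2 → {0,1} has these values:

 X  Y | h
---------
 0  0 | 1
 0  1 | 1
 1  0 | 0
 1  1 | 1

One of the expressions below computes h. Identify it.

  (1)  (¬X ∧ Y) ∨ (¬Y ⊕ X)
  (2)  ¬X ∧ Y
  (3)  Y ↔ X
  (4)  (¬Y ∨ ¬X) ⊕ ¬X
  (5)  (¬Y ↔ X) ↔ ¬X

(2) fails at (0,0): the formula yields 0, h is 1.
(3) fails at (0,1): the formula yields 0, h is 1.
(4) fails at (0,0): the formula yields 0, h is 1.
(5) fails at (0,0): the formula yields 0, h is 1.
That leaves (1). Evaluating it on every row reproduces the table of h exactly.

1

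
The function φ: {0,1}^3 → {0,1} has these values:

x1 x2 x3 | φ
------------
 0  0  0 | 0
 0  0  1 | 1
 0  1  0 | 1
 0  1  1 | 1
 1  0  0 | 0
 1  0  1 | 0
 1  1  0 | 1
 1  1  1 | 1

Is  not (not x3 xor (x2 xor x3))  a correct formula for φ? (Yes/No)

Test each input against both φ and the formula:
  x1=0, x2=0, x3=0: formula gives 0, φ = 0 ✓
  x1=0, x2=0, x3=1: formula gives 0, but φ = 1 ✗
Row (0,0,1) is a counterexample, so the formula is not equivalent to φ.

No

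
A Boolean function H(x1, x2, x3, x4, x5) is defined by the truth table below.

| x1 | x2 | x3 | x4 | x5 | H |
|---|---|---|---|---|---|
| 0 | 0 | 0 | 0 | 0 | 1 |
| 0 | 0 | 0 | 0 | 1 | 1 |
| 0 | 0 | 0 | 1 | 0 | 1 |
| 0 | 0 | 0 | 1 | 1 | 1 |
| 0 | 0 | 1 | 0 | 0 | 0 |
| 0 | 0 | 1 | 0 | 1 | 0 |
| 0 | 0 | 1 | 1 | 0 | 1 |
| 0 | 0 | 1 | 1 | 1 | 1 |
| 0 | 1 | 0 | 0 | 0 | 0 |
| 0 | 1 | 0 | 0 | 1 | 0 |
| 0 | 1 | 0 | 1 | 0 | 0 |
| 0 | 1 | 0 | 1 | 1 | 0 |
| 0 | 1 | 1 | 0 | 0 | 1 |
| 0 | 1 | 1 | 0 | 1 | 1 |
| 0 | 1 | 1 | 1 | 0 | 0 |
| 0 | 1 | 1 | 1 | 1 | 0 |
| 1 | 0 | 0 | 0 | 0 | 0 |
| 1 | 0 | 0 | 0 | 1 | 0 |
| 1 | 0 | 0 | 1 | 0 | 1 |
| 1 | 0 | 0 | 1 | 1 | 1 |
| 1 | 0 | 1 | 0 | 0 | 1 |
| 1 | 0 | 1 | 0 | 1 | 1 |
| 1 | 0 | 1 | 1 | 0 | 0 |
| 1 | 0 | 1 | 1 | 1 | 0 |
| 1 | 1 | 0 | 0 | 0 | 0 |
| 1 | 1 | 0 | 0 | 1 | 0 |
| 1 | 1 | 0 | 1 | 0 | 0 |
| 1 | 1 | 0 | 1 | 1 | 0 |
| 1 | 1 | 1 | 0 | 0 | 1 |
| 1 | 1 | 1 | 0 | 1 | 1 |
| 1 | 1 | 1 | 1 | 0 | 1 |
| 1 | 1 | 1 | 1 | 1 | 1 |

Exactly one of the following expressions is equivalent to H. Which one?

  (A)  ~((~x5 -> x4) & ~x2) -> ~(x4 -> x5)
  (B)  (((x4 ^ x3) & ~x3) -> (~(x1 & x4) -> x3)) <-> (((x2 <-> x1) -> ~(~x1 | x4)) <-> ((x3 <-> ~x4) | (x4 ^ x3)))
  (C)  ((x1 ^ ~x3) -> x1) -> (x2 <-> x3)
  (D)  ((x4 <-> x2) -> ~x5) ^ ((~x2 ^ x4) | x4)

B

(A): at (0,0,0,0,0) it gives 0, but H = 1 — eliminated.
(C): at (0,0,1,1,0) it gives 0, but H = 1 — eliminated.
(D): at (0,0,0,0,0) it gives 0, but H = 1 — eliminated.
That leaves (B). Evaluating it on every row reproduces the table of H exactly.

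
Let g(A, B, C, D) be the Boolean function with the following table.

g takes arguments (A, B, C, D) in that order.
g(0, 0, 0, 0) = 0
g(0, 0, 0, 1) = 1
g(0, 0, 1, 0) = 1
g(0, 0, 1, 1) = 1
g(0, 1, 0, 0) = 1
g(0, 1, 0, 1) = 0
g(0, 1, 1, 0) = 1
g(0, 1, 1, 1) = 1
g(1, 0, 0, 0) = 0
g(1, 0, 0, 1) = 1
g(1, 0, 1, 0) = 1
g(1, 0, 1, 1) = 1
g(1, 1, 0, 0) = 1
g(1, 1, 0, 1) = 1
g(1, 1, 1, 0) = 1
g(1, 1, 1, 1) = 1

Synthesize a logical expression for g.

g(A, B, C, D) = ~(((((~A & ~B) & ~C) & ~D) | (((~A & B) & ~C) & D)) | (((A & ~B) & ~C) & ~D))

There are just 3 zero rows: (0,0,0,0), (0,1,0,1), (1,0,0,0). Their minterms are ¬A·¬B·¬C·¬D, ¬A·B·¬C·D, A·¬B·¬C·¬D; the OR of those covers precisely the 0-outputs, and negating it yields g.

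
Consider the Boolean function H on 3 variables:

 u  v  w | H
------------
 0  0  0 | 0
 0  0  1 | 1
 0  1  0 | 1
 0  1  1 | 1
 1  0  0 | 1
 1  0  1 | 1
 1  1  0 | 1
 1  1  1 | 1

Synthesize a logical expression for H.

The output is 1 whenever at least one input is 1 — the OR of all inputs.

H(u, v, w) = (u + v) + w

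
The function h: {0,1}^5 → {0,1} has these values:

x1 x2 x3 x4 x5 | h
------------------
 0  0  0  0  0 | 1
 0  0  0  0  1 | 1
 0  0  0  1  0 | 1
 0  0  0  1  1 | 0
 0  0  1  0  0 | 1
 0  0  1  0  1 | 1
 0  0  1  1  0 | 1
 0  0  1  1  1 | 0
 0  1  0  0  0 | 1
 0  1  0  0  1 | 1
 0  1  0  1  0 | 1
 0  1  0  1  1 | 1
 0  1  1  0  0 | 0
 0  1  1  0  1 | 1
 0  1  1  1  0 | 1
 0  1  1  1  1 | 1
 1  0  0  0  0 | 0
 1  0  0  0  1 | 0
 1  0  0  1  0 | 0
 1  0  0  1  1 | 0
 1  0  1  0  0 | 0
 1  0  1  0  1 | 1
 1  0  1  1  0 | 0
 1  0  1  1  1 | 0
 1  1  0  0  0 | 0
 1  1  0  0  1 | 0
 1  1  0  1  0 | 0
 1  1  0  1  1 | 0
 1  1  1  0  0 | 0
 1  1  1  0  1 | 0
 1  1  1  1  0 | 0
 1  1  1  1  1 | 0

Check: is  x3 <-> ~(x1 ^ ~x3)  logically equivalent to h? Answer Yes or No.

No

Evaluate x3 <-> ~(x1 ^ ~x3) on each row and compare to h:
  x1=0, x2=0, x3=0, x4=0, x5=0: formula gives 1, h = 1 ✓
  x1=0, x2=0, x3=0, x4=0, x5=1: formula gives 1, h = 1 ✓
  x1=0, x2=0, x3=0, x4=1, x5=0: formula gives 1, h = 1 ✓
  x1=0, x2=0, x3=0, x4=1, x5=1: formula gives 1, but h = 0 ✗
Row (0,0,0,1,1) is a counterexample, so the formula is not equivalent to h.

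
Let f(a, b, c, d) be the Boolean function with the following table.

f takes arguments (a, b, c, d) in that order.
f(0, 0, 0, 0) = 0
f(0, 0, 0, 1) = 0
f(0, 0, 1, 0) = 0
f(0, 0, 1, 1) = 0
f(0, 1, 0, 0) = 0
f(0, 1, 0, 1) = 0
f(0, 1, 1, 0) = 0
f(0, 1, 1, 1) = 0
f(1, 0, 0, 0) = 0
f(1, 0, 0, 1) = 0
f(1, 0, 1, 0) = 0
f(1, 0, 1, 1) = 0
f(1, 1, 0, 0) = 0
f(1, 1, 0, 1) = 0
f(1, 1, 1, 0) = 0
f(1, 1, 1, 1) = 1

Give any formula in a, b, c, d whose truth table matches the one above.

f(a, b, c, d) = ((a & b) & c) & d

The output is 1 only when every input is 1 — the AND of all inputs.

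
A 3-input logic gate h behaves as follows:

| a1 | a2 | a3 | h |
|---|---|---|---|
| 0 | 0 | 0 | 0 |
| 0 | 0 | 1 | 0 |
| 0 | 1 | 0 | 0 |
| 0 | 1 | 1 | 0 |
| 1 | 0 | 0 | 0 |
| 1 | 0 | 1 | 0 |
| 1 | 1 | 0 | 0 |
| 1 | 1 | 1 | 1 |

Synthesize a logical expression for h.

h(a1, a2, a3) = (a1 ∧ a2) ∧ a3

The output is 1 only when every input is 1 — the AND of all inputs.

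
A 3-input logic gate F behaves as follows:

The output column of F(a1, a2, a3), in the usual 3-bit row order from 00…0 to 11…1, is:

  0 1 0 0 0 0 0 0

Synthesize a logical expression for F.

F(a1, a2, a3) = (a1' · a2') · a3

F is 1 on exactly one input, (0,0,1), whose minterm is ¬a1·¬a2·a3. So F is just that conjunction.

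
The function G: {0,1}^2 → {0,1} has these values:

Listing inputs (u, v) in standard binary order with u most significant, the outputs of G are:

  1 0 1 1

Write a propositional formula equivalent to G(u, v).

This is v → u (false only at 0,1).

G(u, v) = v IMPLIES u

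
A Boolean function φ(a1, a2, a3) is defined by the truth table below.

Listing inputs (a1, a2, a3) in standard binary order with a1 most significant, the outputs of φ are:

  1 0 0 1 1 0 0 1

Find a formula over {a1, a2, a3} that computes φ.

φ(a1, a2, a3) = ((((~a1 & ~a2) & ~a3) | ((~a1 & a2) & a3)) | ((a1 & ~a2) & ~a3)) | ((a1 & a2) & a3)

Collect the rows where φ=1 — (0,0,0), (0,1,1), (1,0,0), (1,1,1) — and write one minterm per row: ¬a1·¬a2·¬a3, ¬a1·a2·a3, a1·¬a2·¬a3, a1·a2·a3. Their union (logical OR) reproduces the table exactly.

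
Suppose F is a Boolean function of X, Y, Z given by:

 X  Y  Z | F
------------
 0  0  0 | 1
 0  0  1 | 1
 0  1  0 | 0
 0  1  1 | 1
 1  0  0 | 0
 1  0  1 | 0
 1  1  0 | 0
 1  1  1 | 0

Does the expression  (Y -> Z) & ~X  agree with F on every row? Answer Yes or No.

Yes

Check the formula against F row by row:
  X=0, Y=0, Z=0: formula gives 1, F = 1 ✓
  X=0, Y=0, Z=1: formula gives 1, F = 1 ✓
  X=0, Y=1, Z=0: formula gives 0, F = 0 ✓
  X=0, Y=1, Z=1: formula gives 1, F = 1 ✓
  X=1, Y=0, Z=0: formula gives 0, F = 0 ✓
  … (the remaining 3 rows also agree.)
All 8 rows match — the expression computes F exactly.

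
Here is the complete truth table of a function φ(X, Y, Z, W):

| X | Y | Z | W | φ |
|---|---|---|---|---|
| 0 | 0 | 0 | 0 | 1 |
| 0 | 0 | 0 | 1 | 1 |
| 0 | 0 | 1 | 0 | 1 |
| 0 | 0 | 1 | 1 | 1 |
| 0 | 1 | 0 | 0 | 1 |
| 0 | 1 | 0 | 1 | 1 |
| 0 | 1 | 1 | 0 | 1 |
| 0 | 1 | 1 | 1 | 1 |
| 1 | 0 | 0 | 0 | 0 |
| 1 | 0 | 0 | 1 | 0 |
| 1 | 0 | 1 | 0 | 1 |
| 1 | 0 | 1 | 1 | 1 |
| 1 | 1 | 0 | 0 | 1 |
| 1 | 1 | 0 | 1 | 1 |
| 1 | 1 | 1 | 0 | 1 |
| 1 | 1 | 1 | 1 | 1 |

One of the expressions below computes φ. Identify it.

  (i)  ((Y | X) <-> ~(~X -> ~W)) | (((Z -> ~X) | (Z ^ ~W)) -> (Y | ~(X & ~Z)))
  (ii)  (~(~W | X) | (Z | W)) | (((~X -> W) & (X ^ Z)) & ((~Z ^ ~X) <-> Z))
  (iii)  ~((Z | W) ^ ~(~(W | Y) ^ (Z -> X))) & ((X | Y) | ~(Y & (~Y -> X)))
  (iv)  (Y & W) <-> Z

(ii): at (0,0,0,0) it gives 0, but φ = 1 — eliminated.
(iii): at (0,0,0,0) it gives 0, but φ = 1 — eliminated.
(iv): at (0,0,1,0) it gives 0, but φ = 1 — eliminated.
Only (i) survives; checking it on all 16 rows confirms it matches φ.

i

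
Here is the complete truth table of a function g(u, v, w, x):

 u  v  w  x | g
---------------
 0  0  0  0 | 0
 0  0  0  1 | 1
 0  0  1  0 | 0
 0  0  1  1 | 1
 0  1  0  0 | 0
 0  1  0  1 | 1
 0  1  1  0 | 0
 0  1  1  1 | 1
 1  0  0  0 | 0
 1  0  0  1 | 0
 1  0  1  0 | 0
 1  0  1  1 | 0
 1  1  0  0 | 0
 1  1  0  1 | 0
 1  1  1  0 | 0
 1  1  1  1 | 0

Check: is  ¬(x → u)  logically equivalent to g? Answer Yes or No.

Check the formula against g row by row:
  u=0, v=0, w=0, x=0: formula gives 0, g = 0 ✓
  u=0, v=0, w=0, x=1: formula gives 1, g = 1 ✓
  u=0, v=0, w=1, x=0: formula gives 0, g = 0 ✓
  u=0, v=0, w=1, x=1: formula gives 1, g = 1 ✓
  … (the remaining 12 rows also agree.)
All 16 rows match — the expression computes g exactly.

Yes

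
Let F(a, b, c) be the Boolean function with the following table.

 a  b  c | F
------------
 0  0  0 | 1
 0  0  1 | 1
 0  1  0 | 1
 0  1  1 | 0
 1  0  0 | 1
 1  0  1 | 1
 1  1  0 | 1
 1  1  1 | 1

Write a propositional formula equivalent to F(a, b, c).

F is 0 on exactly one input, (0,1,1), whose minterm is ¬a·b·c. So F is the negation of that single conjunction.

F(a, b, c) = ¬((¬a ∧ b) ∧ c)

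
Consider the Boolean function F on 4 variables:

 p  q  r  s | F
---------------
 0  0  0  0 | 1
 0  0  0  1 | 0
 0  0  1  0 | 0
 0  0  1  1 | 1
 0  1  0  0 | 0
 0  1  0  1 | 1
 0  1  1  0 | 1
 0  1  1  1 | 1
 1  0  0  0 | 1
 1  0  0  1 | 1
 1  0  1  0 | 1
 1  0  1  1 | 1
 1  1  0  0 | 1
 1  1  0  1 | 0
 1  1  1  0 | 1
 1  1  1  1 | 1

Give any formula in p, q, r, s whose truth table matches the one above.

There are just 4 zero rows: (0,0,0,1), (0,0,1,0), (0,1,0,0), (1,1,0,1). Their minterms are ¬p·¬q·¬r·s, ¬p·¬q·r·¬s, ¬p·q·¬r·¬s, p·q·¬r·s; the OR of those covers precisely the 0-outputs, and negating it yields F.

F(p, q, r, s) = NOT ((((((NOT p AND NOT q) AND NOT r) AND s) OR (((NOT p AND NOT q) AND r) AND NOT s)) OR (((NOT p AND q) AND NOT r) AND NOT s)) OR (((p AND q) AND NOT r) AND s))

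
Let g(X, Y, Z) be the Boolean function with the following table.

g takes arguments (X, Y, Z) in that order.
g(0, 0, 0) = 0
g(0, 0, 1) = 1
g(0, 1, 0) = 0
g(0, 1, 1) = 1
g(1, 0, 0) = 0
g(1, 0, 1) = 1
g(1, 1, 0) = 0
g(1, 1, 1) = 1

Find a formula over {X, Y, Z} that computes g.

g(X, Y, Z) = Z

The output simply equals Z.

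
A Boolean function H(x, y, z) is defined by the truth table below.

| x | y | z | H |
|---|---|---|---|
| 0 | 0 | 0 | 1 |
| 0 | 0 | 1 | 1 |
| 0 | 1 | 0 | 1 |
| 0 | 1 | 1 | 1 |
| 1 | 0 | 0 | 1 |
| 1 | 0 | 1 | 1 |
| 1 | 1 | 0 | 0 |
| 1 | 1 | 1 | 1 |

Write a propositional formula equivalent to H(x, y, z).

H(x, y, z) = ¬((x ∧ y) ∧ ¬z)

H is 0 on exactly one input, (1,1,0), whose minterm is x·y·¬z. So H is the negation of that single conjunction.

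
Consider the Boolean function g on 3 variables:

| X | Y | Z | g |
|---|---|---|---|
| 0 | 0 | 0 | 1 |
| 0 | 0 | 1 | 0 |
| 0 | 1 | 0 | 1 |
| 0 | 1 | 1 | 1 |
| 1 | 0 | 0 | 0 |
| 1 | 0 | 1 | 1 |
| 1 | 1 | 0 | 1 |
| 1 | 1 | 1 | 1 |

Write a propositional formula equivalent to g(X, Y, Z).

The 0-rows are (0,0,1), (1,0,0). Take each as a conjunction (¬X·¬Y·Z, X·¬Y·¬Z), form their disjunction, and complement — that gives a formula that is 1 everywhere g is.

g(X, Y, Z) = ~(((~X & ~Y) & Z) | ((X & ~Y) & ~Z))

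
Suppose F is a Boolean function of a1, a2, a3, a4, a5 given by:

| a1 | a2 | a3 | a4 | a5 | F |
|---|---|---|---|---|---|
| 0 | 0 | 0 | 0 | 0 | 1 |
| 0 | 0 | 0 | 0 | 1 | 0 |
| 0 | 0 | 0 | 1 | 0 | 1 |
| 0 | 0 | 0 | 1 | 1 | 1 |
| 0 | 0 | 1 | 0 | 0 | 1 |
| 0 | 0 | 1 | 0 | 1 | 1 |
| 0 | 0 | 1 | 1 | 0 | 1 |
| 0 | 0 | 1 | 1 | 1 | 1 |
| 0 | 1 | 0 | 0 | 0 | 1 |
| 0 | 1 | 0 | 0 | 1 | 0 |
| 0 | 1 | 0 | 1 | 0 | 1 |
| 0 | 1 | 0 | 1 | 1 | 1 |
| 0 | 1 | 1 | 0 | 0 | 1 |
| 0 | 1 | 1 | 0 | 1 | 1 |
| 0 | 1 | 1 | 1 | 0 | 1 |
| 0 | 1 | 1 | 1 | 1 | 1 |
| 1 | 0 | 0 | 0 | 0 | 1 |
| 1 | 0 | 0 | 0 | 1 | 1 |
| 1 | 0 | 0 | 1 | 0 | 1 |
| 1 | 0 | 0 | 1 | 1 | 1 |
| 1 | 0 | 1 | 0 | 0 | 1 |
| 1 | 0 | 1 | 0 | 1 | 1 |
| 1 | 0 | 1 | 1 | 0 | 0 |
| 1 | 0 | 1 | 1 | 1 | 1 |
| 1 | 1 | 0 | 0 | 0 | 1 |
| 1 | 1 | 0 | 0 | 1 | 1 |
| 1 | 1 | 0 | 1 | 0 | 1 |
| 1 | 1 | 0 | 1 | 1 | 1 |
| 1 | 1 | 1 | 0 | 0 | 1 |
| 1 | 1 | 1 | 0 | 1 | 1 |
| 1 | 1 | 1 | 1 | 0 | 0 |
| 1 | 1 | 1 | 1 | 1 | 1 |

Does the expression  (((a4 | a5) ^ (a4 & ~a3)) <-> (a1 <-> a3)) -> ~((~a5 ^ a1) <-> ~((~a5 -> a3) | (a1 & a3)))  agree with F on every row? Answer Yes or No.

Yes

Evaluate (((a4 | a5) ^ (a4 & ~a3)) <-> (a1 <-> a3)) -> ~((~a5 ^ a1) <-> ~((~a5 -> a3) | (a1 & a3))) on each row and compare to F:
  a1=0, a2=0, a3=0, a4=0, a5=0: formula gives 1, F = 1 ✓
  a1=0, a2=0, a3=0, a4=0, a5=1: formula gives 0, F = 0 ✓
  a1=0, a2=0, a3=0, a4=1, a5=0: formula gives 1, F = 1 ✓
  a1=0, a2=0, a3=0, a4=1, a5=1: formula gives 1, F = 1 ✓
  … (the remaining 28 rows also agree.)
All 32 rows match — the expression computes F exactly.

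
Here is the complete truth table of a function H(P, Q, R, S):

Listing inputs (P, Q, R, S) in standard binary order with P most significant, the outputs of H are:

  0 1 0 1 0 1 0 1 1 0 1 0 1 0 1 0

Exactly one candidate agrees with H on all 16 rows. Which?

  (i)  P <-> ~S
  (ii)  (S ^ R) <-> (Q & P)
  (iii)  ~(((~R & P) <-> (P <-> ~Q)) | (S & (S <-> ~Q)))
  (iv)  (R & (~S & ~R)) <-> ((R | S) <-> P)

(ii) disagrees with H on (0,0,0,0) (formula → 1, table → 0); rule it out.
(iii) disagrees with H on (0,0,0,1) (formula → 0, table → 1); rule it out.
(iv) disagrees with H on (0,0,1,0) (formula → 1, table → 0); rule it out.
(i) is the remaining candidate, and it agrees with H on all 16 inputs.

i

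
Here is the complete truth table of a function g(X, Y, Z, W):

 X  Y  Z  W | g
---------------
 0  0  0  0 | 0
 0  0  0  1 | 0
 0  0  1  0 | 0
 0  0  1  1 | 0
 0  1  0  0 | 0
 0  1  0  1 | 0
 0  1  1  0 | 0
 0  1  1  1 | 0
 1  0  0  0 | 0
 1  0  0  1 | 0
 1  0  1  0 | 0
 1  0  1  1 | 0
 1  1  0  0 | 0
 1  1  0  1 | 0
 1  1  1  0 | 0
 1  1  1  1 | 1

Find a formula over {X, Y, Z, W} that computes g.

The output is 1 only when every input is 1 — the AND of all inputs.

g(X, Y, Z, W) = ((X ∧ Y) ∧ Z) ∧ W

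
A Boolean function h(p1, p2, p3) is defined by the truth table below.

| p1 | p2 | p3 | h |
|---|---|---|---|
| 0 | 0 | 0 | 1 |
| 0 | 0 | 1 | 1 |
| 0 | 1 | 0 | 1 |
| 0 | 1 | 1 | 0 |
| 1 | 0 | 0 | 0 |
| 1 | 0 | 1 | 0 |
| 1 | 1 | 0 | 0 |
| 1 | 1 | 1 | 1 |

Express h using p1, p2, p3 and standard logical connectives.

The 1-rows are (0,0,0), (0,0,1), (0,1,0), (1,1,1). Each contributes one minterm — ¬p1·¬p2·¬p3; ¬p1·¬p2·p3; ¬p1·p2·¬p3; p1·p2·p3 — and their disjunction is a sum-of-products form of h.

h(p1, p2, p3) = ((((p1' · p2') · p3') + ((p1' · p2') · p3)) + ((p1' · p2) · p3')) + ((p1 · p2) · p3)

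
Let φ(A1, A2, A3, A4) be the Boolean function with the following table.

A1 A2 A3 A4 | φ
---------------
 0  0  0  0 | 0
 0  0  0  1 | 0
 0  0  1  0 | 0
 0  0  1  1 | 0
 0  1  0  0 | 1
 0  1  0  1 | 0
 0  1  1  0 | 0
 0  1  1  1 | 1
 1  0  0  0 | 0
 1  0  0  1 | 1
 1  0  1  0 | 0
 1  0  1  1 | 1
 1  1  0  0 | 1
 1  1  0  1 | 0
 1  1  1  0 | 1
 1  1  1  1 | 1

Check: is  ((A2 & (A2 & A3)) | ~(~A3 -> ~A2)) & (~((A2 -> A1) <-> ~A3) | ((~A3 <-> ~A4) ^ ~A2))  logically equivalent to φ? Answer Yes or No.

Check the formula against φ row by row:
  A1=0, A2=0, A3=0, A4=0: formula gives 0, φ = 0 ✓
  A1=0, A2=0, A3=0, A4=1: formula gives 0, φ = 0 ✓
  A1=0, A2=0, A3=1, A4=0: formula gives 0, φ = 0 ✓
  A1=0, A2=0, A3=1, A4=1: formula gives 0, φ = 0 ✓
  …
  A1=0, A2=1, A3=0, A4=1: formula gives 1, but φ = 0 ✗
Row (0,1,0,1) is a counterexample, so the formula is not equivalent to φ.

No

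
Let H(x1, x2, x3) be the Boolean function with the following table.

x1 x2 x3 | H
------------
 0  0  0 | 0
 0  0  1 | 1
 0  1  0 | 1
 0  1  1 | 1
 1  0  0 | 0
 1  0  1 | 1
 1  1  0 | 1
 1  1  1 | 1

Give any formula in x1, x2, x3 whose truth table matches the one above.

The 0-rows are (0,0,0), (1,0,0). Take each as a conjunction (¬x1·¬x2·¬x3, x1·¬x2·¬x3), form their disjunction, and complement — that gives a formula that is 1 everywhere H is.

H(x1, x2, x3) = NOT (((NOT x1 AND NOT x2) AND NOT x3) OR ((x1 AND NOT x2) AND NOT x3))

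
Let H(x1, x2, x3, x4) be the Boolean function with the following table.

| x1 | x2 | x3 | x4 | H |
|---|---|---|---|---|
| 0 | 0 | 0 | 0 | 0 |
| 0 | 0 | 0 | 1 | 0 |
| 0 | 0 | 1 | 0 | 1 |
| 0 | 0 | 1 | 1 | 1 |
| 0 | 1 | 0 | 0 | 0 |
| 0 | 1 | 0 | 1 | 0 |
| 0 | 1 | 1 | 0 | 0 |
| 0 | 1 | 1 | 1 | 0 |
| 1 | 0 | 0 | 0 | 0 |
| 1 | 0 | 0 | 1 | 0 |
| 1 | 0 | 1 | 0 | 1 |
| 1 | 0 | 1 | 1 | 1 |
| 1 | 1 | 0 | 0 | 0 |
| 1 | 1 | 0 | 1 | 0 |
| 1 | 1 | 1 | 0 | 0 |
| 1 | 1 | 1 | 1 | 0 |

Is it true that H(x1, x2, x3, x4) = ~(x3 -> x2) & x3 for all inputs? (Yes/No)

Test each input against both H and the formula:
  x1=0, x2=0, x3=0, x4=0: formula gives 0, H = 0 ✓
  x1=0, x2=0, x3=0, x4=1: formula gives 0, H = 0 ✓
  x1=0, x2=0, x3=1, x4=0: formula gives 1, H = 1 ✓
  x1=0, x2=0, x3=1, x4=1: formula gives 1, H = 1 ✓
  …and likewise for the remaining 12 rows.
Every row agrees, so the formula is equivalent.

Yes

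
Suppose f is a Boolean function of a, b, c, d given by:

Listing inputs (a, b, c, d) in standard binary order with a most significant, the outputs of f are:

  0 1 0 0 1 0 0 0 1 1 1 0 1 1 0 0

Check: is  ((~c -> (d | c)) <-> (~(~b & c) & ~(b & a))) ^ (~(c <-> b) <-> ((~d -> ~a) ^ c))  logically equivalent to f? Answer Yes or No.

Evaluate ((~c -> (d | c)) <-> (~(~b & c) & ~(b & a))) ^ (~(c <-> b) <-> ((~d -> ~a) ^ c)) on each row and compare to f:
  a=0, b=0, c=0, d=0: formula gives 0, f = 0 ✓
  a=0, b=0, c=0, d=1: formula gives 1, f = 1 ✓
  a=0, b=0, c=1, d=0: formula gives 0, f = 0 ✓
  a=0, b=0, c=1, d=1: formula gives 0, f = 0 ✓
  …
  a=1, b=1, c=1, d=1: formula gives 1, but f = 0 ✗
Row (1,1,1,1) is a counterexample, so the formula is not equivalent to f.

No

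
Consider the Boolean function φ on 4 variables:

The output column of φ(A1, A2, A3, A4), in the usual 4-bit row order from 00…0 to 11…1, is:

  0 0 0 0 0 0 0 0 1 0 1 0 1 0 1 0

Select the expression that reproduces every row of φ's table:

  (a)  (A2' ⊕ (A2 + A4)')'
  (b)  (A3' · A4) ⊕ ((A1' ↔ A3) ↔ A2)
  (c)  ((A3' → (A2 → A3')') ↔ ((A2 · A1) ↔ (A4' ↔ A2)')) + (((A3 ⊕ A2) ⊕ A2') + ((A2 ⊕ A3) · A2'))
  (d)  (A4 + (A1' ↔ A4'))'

d

(a) fails at (0,0,0,0): the formula yields 1, φ is 0.
(b) fails at (0,0,0,0): the formula yields 1, φ is 0.
(c) fails at (0,0,0,0): the formula yields 1, φ is 0.
Only (d) survives; checking it on all 16 rows confirms it matches φ.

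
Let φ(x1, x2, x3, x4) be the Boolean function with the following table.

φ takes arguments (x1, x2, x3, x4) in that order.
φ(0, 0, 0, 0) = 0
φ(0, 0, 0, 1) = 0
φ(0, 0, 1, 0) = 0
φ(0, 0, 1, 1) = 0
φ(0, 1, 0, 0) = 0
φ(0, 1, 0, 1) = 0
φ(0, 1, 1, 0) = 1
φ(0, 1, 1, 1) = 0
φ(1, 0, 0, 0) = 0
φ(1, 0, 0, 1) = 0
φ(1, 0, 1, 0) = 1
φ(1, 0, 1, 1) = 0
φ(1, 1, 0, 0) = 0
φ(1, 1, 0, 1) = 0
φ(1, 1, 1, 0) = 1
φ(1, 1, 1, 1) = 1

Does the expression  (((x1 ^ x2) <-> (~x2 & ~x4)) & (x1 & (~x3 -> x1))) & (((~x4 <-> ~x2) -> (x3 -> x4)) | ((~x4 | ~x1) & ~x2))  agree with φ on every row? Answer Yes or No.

No

Evaluate (((x1 ^ x2) <-> (~x2 & ~x4)) & (x1 & (~x3 -> x1))) & (((~x4 <-> ~x2) -> (x3 -> x4)) | ((~x4 | ~x1) & ~x2)) on each row and compare to φ:
  x1=0, x2=0, x3=0, x4=0: formula gives 0, φ = 0 ✓
  x1=0, x2=0, x3=0, x4=1: formula gives 0, φ = 0 ✓
  x1=0, x2=0, x3=1, x4=0: formula gives 0, φ = 0 ✓
  x1=0, x2=0, x3=1, x4=1: formula gives 0, φ = 0 ✓
  …
  x1=0, x2=1, x3=1, x4=0: formula gives 0, but φ = 1 ✗
Row (0,1,1,0) is a counterexample, so the formula is not equivalent to φ.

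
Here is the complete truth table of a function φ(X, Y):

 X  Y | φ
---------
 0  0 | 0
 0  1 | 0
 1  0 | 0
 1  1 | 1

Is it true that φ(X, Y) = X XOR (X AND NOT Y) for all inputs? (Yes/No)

Yes

Check the formula against φ row by row:
  X=0, Y=0: formula gives 0, φ = 0 ✓
  X=0, Y=1: formula gives 0, φ = 0 ✓
  X=1, Y=0: formula gives 0, φ = 0 ✓
  X=1, Y=1: formula gives 1, φ = 1 ✓
Every row agrees, so the formula is equivalent.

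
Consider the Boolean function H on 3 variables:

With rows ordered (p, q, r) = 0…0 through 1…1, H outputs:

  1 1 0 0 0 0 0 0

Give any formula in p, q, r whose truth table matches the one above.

H(p, q, r) = ((p' · q') · r') + ((p' · q') · r)

H=1 on 2 inputs: (0,0,0), (0,0,1). Reading each as a conjunction of literals (¬p·¬q·¬r, ¬p·¬q·r) and taking the OR gives the canonical DNF.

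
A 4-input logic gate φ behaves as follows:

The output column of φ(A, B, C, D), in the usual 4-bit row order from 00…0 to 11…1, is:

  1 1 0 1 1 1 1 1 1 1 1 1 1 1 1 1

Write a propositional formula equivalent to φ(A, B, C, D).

φ is 0 on exactly one input, (0,0,1,0), whose minterm is ¬A·¬B·C·¬D. So φ is the negation of that single conjunction.

φ(A, B, C, D) = NOT (((NOT A AND NOT B) AND C) AND NOT D)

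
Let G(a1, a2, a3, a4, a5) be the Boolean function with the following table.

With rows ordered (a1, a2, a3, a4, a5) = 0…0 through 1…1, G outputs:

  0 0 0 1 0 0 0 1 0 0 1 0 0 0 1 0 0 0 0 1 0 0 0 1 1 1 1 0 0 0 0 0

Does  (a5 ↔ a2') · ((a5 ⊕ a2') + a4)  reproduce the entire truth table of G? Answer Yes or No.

Check the formula against G row by row:
  a1=0, a2=0, a3=0, a4=0, a5=0: formula gives 0, G = 0 ✓
  a1=0, a2=0, a3=0, a4=0, a5=1: formula gives 0, G = 0 ✓
  a1=0, a2=0, a3=0, a4=1, a5=0: formula gives 0, G = 0 ✓
  a1=0, a2=0, a3=0, a4=1, a5=1: formula gives 1, G = 1 ✓
  …
  a1=1, a2=1, a3=0, a4=0, a5=0: formula gives 0, but G = 1 ✗
A single disagreement suffices: at (1,1,0,0,0) they differ, so the formula does not compute G.

No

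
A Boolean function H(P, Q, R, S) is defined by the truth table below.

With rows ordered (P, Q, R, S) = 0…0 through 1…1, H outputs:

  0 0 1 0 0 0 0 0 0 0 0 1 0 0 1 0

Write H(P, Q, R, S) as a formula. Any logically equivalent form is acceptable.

H(P, Q, R, S) = ((((¬P ∧ ¬Q) ∧ R) ∧ ¬S) ∨ (((P ∧ ¬Q) ∧ R) ∧ S)) ∨ (((P ∧ Q) ∧ R) ∧ ¬S)

Collect the rows where H=1 — (0,0,1,0), (1,0,1,1), (1,1,1,0) — and write one minterm per row: ¬P·¬Q·R·¬S, P·¬Q·R·S, P·Q·R·¬S. Their union (logical OR) reproduces the table exactly.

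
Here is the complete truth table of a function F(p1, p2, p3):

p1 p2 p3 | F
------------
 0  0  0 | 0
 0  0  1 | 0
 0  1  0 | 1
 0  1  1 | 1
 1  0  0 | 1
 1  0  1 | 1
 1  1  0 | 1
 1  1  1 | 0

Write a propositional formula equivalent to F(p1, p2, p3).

F(p1, p2, p3) = NOT ((((NOT p1 AND NOT p2) AND NOT p3) OR ((NOT p1 AND NOT p2) AND p3)) OR ((p1 AND p2) AND p3))

There are just 3 zero rows: (0,0,0), (0,0,1), (1,1,1). Their minterms are ¬p1·¬p2·¬p3, ¬p1·¬p2·p3, p1·p2·p3; the OR of those covers precisely the 0-outputs, and negating it yields F.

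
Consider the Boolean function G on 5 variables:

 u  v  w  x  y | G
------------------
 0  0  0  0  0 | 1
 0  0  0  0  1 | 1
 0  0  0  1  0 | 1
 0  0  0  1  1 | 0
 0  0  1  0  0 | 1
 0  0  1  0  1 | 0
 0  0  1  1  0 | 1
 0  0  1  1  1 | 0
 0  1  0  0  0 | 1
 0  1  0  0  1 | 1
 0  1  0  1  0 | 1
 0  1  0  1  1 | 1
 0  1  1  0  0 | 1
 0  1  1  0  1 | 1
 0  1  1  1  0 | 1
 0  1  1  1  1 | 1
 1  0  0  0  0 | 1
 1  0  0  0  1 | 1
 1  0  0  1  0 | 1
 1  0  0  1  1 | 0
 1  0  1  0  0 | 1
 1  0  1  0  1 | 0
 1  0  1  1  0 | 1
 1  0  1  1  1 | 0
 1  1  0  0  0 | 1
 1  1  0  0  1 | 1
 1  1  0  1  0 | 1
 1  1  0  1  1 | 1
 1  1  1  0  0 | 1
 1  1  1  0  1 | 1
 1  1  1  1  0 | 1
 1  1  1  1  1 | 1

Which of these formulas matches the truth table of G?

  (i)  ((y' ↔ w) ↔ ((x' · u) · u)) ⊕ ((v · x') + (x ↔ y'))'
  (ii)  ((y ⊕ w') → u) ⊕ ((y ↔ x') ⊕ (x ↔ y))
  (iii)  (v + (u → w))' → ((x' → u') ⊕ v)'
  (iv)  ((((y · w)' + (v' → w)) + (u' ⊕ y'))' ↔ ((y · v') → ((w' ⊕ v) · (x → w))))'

(i): at (0,0,0,0,0) it gives 0, but G = 1 — eliminated.
(ii): at (0,0,0,0,1) it gives 0, but G = 1 — eliminated.
(iii): at (0,0,0,1,1) it gives 1, but G = 0 — eliminated.
That leaves (iv). Evaluating it on every row reproduces the table of G exactly.

iv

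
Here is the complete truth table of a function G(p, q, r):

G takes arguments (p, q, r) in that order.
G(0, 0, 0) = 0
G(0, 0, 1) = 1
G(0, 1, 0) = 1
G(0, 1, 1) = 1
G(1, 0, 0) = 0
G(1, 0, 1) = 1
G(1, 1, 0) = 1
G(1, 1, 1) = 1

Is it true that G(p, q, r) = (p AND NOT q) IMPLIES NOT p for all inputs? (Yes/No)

No

Check the formula against G row by row:
  p=0, q=0, r=0: formula gives 1, but G = 0 ✗
Row (0,0,0) is a counterexample, so the formula is not equivalent to G.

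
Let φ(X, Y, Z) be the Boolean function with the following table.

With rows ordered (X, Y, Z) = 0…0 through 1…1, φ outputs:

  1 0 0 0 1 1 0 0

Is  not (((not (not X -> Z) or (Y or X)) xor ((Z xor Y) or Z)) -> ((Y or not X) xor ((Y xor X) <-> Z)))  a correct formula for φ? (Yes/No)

Evaluate not (((not (not X -> Z) or (Y or X)) xor ((Z xor Y) or Z)) -> ((Y or not X) xor ((Y xor X) <-> Z))) on each row and compare to φ:
  X=0, Y=0, Z=0: formula gives 1, φ = 1 ✓
  X=0, Y=0, Z=1: formula gives 0, φ = 0 ✓
  X=0, Y=1, Z=0: formula gives 0, φ = 0 ✓
  X=0, Y=1, Z=1: formula gives 0, φ = 0 ✓
  X=1, Y=0, Z=0: formula gives 1, φ = 1 ✓
  X=1, Y=0, Z=1: formula gives 0, but φ = 1 ✗
Since they disagree at (1,0,1), the expression is not a correct formula for φ.

No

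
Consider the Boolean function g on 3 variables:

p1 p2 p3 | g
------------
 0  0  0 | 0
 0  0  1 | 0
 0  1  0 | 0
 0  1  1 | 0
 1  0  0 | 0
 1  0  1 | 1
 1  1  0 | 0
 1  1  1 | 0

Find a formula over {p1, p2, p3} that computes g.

g(p1, p2, p3) = (p1 and not p2) and p3

Only row (1,0,1) gives 1. That row's minterm p1·¬p2·p3 is g directly.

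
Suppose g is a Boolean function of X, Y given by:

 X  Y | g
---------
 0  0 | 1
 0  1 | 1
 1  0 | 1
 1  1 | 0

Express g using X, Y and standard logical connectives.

The output is 0 only when every input is 1 — NAND of all inputs.

g(X, Y) = ¬(X ∧ Y)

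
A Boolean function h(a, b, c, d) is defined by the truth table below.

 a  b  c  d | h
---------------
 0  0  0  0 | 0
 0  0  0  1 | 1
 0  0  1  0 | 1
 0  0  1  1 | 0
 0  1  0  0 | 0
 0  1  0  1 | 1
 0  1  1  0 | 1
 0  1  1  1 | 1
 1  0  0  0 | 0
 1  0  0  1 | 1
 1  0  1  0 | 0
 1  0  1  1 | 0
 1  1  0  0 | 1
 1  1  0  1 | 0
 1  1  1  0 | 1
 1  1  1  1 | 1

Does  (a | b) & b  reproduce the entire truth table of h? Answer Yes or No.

No

Check the formula against h row by row:
  a=0, b=0, c=0, d=0: formula gives 0, h = 0 ✓
  a=0, b=0, c=0, d=1: formula gives 0, but h = 1 ✗
A single disagreement suffices: at (0,0,0,1) they differ, so the formula does not compute h.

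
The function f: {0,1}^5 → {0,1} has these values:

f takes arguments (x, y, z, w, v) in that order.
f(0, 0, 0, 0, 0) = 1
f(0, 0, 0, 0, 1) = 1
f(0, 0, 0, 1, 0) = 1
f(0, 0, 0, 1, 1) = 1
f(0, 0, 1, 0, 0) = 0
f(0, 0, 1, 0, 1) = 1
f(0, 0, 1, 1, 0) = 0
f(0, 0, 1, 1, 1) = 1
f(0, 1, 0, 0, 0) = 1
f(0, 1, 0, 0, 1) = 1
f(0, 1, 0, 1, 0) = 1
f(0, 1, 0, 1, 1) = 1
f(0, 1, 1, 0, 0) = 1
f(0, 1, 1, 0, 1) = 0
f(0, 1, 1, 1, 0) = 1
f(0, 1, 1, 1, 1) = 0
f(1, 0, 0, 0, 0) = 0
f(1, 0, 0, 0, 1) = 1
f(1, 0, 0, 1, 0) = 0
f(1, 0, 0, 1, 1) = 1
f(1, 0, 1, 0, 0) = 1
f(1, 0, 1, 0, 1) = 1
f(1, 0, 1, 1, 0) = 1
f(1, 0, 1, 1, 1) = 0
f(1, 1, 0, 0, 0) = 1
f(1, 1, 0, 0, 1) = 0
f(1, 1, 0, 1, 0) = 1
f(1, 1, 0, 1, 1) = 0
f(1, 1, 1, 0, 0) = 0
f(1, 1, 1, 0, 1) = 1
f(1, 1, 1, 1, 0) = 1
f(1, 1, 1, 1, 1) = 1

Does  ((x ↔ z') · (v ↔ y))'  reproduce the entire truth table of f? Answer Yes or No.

No

Test each input against both f and the formula:
  x=0, y=0, z=0, w=0, v=0: formula gives 1, f = 1 ✓
  x=0, y=0, z=0, w=0, v=1: formula gives 1, f = 1 ✓
  x=0, y=0, z=0, w=1, v=0: formula gives 1, f = 1 ✓
  x=0, y=0, z=0, w=1, v=1: formula gives 1, f = 1 ✓
  …
  x=1, y=0, z=1, w=1, v=1: formula gives 1, but f = 0 ✗
Since they disagree at (1,0,1,1,1), the expression is not a correct formula for f.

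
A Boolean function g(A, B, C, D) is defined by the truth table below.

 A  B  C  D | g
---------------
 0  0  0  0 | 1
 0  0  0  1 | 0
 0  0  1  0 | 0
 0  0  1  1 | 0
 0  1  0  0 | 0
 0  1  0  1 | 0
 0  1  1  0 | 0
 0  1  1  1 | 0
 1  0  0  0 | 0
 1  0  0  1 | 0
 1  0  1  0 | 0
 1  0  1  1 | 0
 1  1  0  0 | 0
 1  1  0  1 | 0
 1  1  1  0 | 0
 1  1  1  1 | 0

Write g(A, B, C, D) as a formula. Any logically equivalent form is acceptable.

The output is 1 only when every input is 0 — NOR of all inputs.

g(A, B, C, D) = (((A + B) + C) + D)'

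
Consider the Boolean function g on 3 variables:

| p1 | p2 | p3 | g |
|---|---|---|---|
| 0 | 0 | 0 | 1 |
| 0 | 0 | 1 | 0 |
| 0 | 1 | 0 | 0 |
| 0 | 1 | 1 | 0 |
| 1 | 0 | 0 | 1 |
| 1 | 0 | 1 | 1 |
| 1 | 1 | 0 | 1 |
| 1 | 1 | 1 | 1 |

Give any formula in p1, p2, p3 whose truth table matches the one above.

g(p1, p2, p3) = ((((p1' · p2') · p3) + ((p1' · p2) · p3')) + ((p1' · p2) · p3))'

The 0-rows are (0,0,1), (0,1,0), (0,1,1). Take each as a conjunction (¬p1·¬p2·p3, ¬p1·p2·¬p3, ¬p1·p2·p3), form their disjunction, and complement — that gives a formula that is 1 everywhere g is.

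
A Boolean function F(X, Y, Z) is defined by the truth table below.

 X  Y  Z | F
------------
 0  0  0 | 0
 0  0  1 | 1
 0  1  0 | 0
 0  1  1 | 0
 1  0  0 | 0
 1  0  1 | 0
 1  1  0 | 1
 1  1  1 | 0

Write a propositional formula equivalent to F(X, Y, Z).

F=1 on 2 inputs: (0,0,1), (1,1,0). Reading each as a conjunction of literals (¬X·¬Y·Z, X·Y·¬Z) and taking the OR gives the canonical DNF.

F(X, Y, Z) = ((X' · Y') · Z) + ((X · Y) · Z')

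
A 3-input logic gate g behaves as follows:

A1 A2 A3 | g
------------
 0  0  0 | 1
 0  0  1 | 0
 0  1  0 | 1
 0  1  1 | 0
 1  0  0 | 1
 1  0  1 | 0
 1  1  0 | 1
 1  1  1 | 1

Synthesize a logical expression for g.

There are just 3 zero rows: (0,0,1), (0,1,1), (1,0,1). Their minterms are ¬A1·¬A2·A3, ¬A1·A2·A3, A1·¬A2·A3; the OR of those covers precisely the 0-outputs, and negating it yields g.

g(A1, A2, A3) = NOT ((((NOT A1 AND NOT A2) AND A3) OR ((NOT A1 AND A2) AND A3)) OR ((A1 AND NOT A2) AND A3))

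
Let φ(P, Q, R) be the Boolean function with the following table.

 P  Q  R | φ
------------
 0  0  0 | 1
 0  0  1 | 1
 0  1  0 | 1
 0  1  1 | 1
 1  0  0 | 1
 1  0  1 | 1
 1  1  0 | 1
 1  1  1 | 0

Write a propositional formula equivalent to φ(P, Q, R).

φ(P, Q, R) = ¬((P ∧ Q) ∧ R)

The output is 0 only when every input is 1 — NAND of all inputs.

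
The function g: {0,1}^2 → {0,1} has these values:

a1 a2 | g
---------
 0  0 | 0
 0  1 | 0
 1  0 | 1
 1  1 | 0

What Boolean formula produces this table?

1 only at (1,0): a1 AND NOT a2.

g(a1, a2) = a1 · a2'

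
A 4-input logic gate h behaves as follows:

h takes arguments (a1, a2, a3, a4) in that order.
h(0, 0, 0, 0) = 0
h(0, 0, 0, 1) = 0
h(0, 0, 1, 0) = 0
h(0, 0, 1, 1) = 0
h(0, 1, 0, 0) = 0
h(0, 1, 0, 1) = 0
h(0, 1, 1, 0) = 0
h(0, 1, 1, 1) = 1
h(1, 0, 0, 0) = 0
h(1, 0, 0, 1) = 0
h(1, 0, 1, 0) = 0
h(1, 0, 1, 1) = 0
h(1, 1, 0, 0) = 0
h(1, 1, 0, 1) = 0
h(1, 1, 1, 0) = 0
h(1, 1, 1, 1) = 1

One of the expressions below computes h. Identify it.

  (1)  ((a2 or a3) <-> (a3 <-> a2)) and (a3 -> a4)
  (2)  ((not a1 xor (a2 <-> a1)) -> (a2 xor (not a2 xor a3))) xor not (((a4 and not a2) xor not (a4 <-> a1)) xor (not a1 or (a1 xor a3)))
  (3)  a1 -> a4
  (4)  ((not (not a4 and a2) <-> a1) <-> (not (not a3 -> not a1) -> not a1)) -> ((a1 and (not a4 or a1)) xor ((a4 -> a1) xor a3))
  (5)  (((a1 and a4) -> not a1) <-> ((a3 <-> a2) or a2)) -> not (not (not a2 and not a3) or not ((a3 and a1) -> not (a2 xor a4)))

1

(2): at (0,0,0,0) it gives 1, but h = 0 — eliminated.
(3): at (0,0,0,0) it gives 1, but h = 0 — eliminated.
(4): at (0,0,0,0) it gives 1, but h = 0 — eliminated.
(5): at (0,0,0,0) it gives 1, but h = 0 — eliminated.
(1) is the remaining candidate, and it agrees with h on all 16 inputs.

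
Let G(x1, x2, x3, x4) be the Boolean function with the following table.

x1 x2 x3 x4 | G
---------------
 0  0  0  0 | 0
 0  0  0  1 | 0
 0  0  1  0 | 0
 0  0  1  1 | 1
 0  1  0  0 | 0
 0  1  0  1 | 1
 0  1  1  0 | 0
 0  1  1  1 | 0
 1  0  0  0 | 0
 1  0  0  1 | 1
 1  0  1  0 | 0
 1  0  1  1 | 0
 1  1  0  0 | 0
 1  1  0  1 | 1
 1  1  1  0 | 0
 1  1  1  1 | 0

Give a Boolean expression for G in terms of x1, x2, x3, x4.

Collect the rows where G=1 — (0,0,1,1), (0,1,0,1), (1,0,0,1), (1,1,0,1) — and write one minterm per row: ¬x1·¬x2·x3·x4, ¬x1·x2·¬x3·x4, x1·¬x2·¬x3·x4, x1·x2·¬x3·x4. Their union (logical OR) reproduces the table exactly.

G(x1, x2, x3, x4) = (((((¬x1 ∧ ¬x2) ∧ x3) ∧ x4) ∨ (((¬x1 ∧ x2) ∧ ¬x3) ∧ x4)) ∨ (((x1 ∧ ¬x2) ∧ ¬x3) ∧ x4)) ∨ (((x1 ∧ x2) ∧ ¬x3) ∧ x4)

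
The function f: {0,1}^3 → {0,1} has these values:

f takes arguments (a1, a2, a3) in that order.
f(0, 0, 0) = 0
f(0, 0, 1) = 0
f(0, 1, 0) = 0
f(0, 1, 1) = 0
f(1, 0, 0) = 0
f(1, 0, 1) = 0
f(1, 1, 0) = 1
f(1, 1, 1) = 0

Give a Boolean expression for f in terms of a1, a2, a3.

f(a1, a2, a3) = (a1 AND a2) AND NOT a3

f is 1 on exactly one input, (1,1,0), whose minterm is a1·a2·¬a3. So f is just that conjunction.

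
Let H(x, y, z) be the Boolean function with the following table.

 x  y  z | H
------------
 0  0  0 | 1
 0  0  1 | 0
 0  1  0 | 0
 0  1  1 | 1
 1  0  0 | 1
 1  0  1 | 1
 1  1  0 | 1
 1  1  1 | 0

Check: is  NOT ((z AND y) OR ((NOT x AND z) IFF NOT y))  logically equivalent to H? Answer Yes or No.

No

Test each input against both H and the formula:
  x=0, y=0, z=0: formula gives 1, H = 1 ✓
  x=0, y=0, z=1: formula gives 0, H = 0 ✓
  x=0, y=1, z=0: formula gives 0, H = 0 ✓
  x=0, y=1, z=1: formula gives 0, but H = 1 ✗
Row (0,1,1) is a counterexample, so the formula is not equivalent to H.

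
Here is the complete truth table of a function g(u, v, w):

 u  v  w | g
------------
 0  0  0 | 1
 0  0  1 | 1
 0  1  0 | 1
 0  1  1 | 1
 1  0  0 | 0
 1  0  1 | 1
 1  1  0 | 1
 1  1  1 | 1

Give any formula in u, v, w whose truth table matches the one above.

g(u, v, w) = not ((u and not v) and not w)

g is 0 on exactly one input, (1,0,0), whose minterm is u·¬v·¬w. So g is the negation of that single conjunction.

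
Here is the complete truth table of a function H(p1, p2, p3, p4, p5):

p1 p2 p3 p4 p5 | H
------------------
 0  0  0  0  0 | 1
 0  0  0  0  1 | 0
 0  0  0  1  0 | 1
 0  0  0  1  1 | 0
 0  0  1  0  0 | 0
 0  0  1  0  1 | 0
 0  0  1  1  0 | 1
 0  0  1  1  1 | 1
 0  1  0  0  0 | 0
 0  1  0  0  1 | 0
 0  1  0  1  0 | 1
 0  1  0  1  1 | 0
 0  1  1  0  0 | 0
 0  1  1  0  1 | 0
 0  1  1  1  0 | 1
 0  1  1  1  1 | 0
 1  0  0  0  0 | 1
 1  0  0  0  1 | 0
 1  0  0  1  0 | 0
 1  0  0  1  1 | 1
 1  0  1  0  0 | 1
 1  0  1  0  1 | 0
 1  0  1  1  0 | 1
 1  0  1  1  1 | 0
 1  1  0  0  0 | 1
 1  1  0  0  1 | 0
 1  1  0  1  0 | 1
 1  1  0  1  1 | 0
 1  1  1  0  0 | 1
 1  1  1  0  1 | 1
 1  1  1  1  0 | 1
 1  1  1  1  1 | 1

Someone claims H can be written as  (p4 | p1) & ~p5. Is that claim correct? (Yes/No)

No

Evaluate (p4 | p1) & ~p5 on each row and compare to H:
  p1=0, p2=0, p3=0, p4=0, p5=0: formula gives 0, but H = 1 ✗
Row (0,0,0,0,0) is a counterexample, so the formula is not equivalent to H.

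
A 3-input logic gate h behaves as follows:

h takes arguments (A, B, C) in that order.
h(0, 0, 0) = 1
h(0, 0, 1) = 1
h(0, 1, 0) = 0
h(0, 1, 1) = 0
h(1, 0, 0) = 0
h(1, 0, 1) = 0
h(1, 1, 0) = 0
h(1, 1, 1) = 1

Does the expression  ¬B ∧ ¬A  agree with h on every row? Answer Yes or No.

Evaluate ¬B ∧ ¬A on each row and compare to h:
  A=0, B=0, C=0: formula gives 1, h = 1 ✓
  A=0, B=0, C=1: formula gives 1, h = 1 ✓
  A=0, B=1, C=0: formula gives 0, h = 0 ✓
  A=0, B=1, C=1: formula gives 0, h = 0 ✓
  A=1, B=0, C=0: formula gives 0, h = 0 ✓
  …
  A=1, B=1, C=1: formula gives 0, but h = 1 ✗
Since they disagree at (1,1,1), the expression is not a correct formula for h.

No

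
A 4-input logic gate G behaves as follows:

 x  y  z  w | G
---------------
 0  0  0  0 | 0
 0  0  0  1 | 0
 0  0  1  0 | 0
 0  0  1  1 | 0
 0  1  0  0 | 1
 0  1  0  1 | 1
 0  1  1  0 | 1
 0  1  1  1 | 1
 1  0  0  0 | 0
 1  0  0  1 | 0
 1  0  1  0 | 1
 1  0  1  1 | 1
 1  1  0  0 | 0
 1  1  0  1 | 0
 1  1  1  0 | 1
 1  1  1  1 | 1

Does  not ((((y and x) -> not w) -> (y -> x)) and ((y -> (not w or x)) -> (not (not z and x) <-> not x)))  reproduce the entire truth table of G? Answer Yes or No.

Yes

Test each input against both G and the formula:
  x=0, y=0, z=0, w=0: formula gives 0, G = 0 ✓
  x=0, y=0, z=0, w=1: formula gives 0, G = 0 ✓
  x=0, y=0, z=1, w=0: formula gives 0, G = 0 ✓
  x=0, y=0, z=1, w=1: formula gives 0, G = 0 ✓
  … (the remaining 12 rows also agree.)
No disagreement on any input; they are logically equivalent.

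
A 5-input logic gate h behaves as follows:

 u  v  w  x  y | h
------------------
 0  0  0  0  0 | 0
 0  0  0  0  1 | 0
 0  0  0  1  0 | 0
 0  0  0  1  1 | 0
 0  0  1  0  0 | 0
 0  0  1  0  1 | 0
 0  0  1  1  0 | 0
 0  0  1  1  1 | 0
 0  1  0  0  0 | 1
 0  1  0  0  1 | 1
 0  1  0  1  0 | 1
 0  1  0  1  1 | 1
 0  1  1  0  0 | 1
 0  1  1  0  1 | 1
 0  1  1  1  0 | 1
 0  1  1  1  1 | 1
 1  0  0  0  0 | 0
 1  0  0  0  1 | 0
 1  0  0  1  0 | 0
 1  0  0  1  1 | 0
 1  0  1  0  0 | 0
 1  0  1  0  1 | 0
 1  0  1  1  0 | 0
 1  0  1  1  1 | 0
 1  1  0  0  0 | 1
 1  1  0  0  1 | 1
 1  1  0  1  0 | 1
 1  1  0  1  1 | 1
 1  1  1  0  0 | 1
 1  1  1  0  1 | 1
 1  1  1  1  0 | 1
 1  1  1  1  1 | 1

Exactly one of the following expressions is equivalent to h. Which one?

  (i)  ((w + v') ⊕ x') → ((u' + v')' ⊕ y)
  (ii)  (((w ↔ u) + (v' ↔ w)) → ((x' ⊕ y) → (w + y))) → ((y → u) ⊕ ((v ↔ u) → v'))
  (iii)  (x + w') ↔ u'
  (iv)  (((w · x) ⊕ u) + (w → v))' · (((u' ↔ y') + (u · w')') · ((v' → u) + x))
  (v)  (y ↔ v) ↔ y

(i): at (0,0,0,0,0) it gives 1, but h = 0 — eliminated.
(ii): at (0,0,0,0,0) it gives 1, but h = 0 — eliminated.
(iii): at (0,0,0,0,0) it gives 1, but h = 0 — eliminated.
(iv): at (0,1,0,0,0) it gives 0, but h = 1 — eliminated.
Only (v) survives; checking it on all 32 rows confirms it matches h.

v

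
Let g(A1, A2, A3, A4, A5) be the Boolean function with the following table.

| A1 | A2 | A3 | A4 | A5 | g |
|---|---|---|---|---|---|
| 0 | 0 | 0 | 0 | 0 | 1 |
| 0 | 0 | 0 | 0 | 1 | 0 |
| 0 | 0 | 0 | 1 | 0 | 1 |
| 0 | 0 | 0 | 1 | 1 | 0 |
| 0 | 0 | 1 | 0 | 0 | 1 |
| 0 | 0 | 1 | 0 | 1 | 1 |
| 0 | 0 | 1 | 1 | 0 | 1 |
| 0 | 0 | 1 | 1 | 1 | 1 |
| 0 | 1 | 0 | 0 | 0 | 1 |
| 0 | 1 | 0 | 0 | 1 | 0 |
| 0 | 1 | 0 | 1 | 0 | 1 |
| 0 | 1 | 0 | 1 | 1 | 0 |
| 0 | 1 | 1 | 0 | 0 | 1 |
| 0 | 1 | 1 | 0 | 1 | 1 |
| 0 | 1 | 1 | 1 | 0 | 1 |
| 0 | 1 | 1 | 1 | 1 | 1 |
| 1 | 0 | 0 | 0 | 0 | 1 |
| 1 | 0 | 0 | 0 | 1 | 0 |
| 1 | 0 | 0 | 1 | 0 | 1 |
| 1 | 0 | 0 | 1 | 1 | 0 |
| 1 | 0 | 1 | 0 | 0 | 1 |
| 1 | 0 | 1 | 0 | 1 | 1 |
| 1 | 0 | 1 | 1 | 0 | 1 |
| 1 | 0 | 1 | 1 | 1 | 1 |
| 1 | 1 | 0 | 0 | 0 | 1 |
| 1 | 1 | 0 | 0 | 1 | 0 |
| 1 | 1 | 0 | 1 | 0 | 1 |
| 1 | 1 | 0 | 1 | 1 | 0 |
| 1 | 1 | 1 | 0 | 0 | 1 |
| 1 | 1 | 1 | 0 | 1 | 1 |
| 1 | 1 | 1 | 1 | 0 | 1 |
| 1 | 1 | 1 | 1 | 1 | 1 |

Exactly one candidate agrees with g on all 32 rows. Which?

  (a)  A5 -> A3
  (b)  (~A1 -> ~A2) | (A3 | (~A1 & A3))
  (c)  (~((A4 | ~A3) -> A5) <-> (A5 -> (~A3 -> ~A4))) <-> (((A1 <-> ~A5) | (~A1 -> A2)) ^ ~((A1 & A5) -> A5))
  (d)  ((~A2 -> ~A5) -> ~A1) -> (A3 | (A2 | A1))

(b) fails at (0,0,0,0,1): the formula yields 1, g is 0.
(c) fails at (0,0,0,0,0): the formula yields 0, g is 1.
(d) fails at (0,0,0,0,0): the formula yields 0, g is 1.
(a) is the remaining candidate, and it agrees with g on all 32 inputs.

a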